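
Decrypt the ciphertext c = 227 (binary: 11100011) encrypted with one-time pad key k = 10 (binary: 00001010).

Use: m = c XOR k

Step 1: XOR ciphertext with key:
  Ciphertext: 11100011
  Key:        00001010
  XOR:        11101001
Step 2: Plaintext = 11101001 = 233 in decimal.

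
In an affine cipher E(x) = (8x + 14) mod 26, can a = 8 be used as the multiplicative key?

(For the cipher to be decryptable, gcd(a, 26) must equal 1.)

Step 1: Compute gcd(8, 26).
Step 2: gcd(8, 26) = 2.
Since gcd = 2 != 1, 8 shares a common factor with 26, so it cannot be used.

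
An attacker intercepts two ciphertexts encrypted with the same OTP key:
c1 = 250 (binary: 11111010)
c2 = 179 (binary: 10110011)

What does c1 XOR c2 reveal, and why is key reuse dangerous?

Step 1: c1 XOR c2 = (m1 XOR k) XOR (m2 XOR k).
Step 2: By XOR associativity/commutativity: = m1 XOR m2 XOR k XOR k = m1 XOR m2.
Step 3: 11111010 XOR 10110011 = 01001001 = 73.
Step 4: The key cancels out! An attacker learns m1 XOR m2 = 73, revealing the relationship between plaintexts.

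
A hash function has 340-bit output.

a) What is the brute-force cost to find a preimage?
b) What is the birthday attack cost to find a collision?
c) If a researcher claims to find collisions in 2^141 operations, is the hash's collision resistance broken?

Step 1: Preimage resistance requires brute-force of 2^340 operations.
Step 2: Collision resistance (birthday bound) = 2^(340/2) = 2^170.
Step 3: The claimed attack costs 2^141 operations.
Step 4: Since 2^141 < 2^170, the claimed attack beats the generic birthday bound, so collision resistance is broken.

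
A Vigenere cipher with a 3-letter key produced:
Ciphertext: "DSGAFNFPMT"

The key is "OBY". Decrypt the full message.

Step 1: Key 'OBY' has length 3. Extended key: OBYOBYOBYO
Step 2: Decrypt each position:
  D(3) - O(14) = 15 = P
  S(18) - B(1) = 17 = R
  G(6) - Y(24) = 8 = I
  A(0) - O(14) = 12 = M
  F(5) - B(1) = 4 = E
  N(13) - Y(24) = 15 = P
  F(5) - O(14) = 17 = R
  P(15) - B(1) = 14 = O
  M(12) - Y(24) = 14 = O
  T(19) - O(14) = 5 = F
Plaintext: PRIMEPROOF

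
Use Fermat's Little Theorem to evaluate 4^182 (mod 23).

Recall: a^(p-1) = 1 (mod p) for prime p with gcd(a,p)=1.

Step 1: Since 23 is prime, by Fermat's Little Theorem: 4^22 = 1 (mod 23).
Step 2: Reduce exponent: 182 mod 22 = 6.
Step 3: So 4^182 = 4^6 (mod 23).
Step 4: 4^6 mod 23 = 2.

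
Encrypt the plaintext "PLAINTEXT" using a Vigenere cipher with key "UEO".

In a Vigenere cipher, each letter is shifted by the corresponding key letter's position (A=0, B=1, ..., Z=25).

Step 1: Repeat key to match plaintext length:
  Plaintext: PLAINTEXT
  Key:       UEOUEOUEO
Step 2: Encrypt each letter:
  P(15) + U(20) = (15+20) mod 26 = 9 = J
  L(11) + E(4) = (11+4) mod 26 = 15 = P
  A(0) + O(14) = (0+14) mod 26 = 14 = O
  I(8) + U(20) = (8+20) mod 26 = 2 = C
  N(13) + E(4) = (13+4) mod 26 = 17 = R
  T(19) + O(14) = (19+14) mod 26 = 7 = H
  E(4) + U(20) = (4+20) mod 26 = 24 = Y
  X(23) + E(4) = (23+4) mod 26 = 1 = B
  T(19) + O(14) = (19+14) mod 26 = 7 = H
Ciphertext: JPOCRHYBH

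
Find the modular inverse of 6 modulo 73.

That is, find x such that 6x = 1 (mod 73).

Step 1: We need x such that 6 * x = 1 (mod 73).
Step 2: Using the extended Euclidean algorithm or trial:
  6 * 61 = 366 = 5 * 73 + 1.
Step 3: Since 366 mod 73 = 1, the inverse is x = 61.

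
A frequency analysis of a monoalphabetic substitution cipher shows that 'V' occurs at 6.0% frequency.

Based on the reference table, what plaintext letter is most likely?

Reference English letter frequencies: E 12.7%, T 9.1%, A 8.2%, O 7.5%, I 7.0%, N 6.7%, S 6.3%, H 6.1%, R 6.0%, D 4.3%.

Step 1: The observed frequency is 6.0%.
Step 2: Compare with English frequencies:
  E: 12.7% (difference: 6.7%)
  T: 9.1% (difference: 3.1%)
  A: 8.2% (difference: 2.2%)
  O: 7.5% (difference: 1.5%)
  I: 7.0% (difference: 1.0%)
  N: 6.7% (difference: 0.7%)
  S: 6.3% (difference: 0.3%)
  H: 6.1% (difference: 0.1%)
  R: 6.0% (difference: 0.0%) <-- closest
  D: 4.3% (difference: 1.7%)
Step 3: 'V' most likely represents 'R' (frequency 6.0%).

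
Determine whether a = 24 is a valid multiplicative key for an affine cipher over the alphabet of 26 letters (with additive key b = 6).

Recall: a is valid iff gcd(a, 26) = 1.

Step 1: Compute gcd(24, 26).
Step 2: gcd(24, 26) = 2.
Since gcd = 2 != 1, 24 shares a common factor with 26, so it cannot be used.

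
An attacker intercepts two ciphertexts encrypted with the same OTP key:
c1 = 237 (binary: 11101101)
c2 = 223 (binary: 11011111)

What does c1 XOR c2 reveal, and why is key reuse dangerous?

Step 1: c1 XOR c2 = (m1 XOR k) XOR (m2 XOR k).
Step 2: By XOR associativity/commutativity: = m1 XOR m2 XOR k XOR k = m1 XOR m2.
Step 3: 11101101 XOR 11011111 = 00110010 = 50.
Step 4: The key cancels out! An attacker learns m1 XOR m2 = 50, revealing the relationship between plaintexts.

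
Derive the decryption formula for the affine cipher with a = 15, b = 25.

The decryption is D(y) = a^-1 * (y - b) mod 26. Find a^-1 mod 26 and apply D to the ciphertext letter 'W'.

Step 1: Find a^-1, the modular inverse of 15 mod 26.
Step 2: We need 15 * a^-1 = 1 (mod 26).
Step 3: 15 * 7 = 105 = 4 * 26 + 1, so a^-1 = 7.
Step 4: D(y) = 7(y - 25) mod 26.
Step 5: Apply to 'W' (y = 22): D(22) = 7 * (22 - 25) mod 26 = 7 * -3 mod 26 = 5 -> 'F'.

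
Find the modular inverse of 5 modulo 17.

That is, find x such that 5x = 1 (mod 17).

Step 1: We need x such that 5 * x = 1 (mod 17).
Step 2: Using the extended Euclidean algorithm or trial:
  5 * 7 = 35 = 2 * 17 + 1.
Step 3: Since 35 mod 17 = 1, the inverse is x = 7.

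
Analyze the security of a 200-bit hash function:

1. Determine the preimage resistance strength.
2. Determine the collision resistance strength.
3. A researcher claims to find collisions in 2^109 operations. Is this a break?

Step 1: Preimage resistance requires brute-force of 2^200 operations.
Step 2: Collision resistance (birthday bound) = 2^(200/2) = 2^100.
Step 3: The claimed attack costs 2^109 operations.
Step 4: Since 2^109 >= 2^100, the claimed attack is no faster than the generic birthday attack, so this does not break collision resistance.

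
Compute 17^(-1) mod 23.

Step 1: We need x such that 17 * x = 1 (mod 23).
Step 2: Using the extended Euclidean algorithm or trial:
  17 * 19 = 323 = 14 * 23 + 1.
Step 3: Since 323 mod 23 = 1, the inverse is x = 19.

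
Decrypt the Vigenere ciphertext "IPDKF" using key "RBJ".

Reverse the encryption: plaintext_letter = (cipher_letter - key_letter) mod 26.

Step 1: Extend key: RBJRB
Step 2: Decrypt each letter (c - k) mod 26:
  I(8) - R(17) = (8-17) mod 26 = 17 = R
  P(15) - B(1) = (15-1) mod 26 = 14 = O
  D(3) - J(9) = (3-9) mod 26 = 20 = U
  K(10) - R(17) = (10-17) mod 26 = 19 = T
  F(5) - B(1) = (5-1) mod 26 = 4 = E
Plaintext: ROUTE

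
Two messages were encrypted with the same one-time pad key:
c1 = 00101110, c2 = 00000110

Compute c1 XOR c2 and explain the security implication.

Step 1: c1 XOR c2 = (m1 XOR k) XOR (m2 XOR k).
Step 2: By XOR associativity/commutativity: = m1 XOR m2 XOR k XOR k = m1 XOR m2.
Step 3: 00101110 XOR 00000110 = 00101000 = 40.
Step 4: The key cancels out! An attacker learns m1 XOR m2 = 40, revealing the relationship between plaintexts.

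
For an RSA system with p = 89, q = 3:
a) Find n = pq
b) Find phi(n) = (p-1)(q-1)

Step 1: n = p * q = 89 * 3 = 267.
Step 2: phi(n) = (p-1)(q-1) = 88 * 2 = 176.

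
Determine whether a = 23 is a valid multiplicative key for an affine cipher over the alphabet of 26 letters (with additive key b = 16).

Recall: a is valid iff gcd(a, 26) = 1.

Step 1: Compute gcd(23, 26).
Step 2: gcd(23, 26) = 1.
Since gcd = 1, 23 is coprime with 26, so it is a valid key.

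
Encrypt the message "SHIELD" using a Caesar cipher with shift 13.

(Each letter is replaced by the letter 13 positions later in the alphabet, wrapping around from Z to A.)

Step 1: For each letter, shift forward by 13 positions (mod 26).
  S (position 18) -> position (18+13) mod 26 = 5 -> F
  H (position 7) -> position (7+13) mod 26 = 20 -> U
  I (position 8) -> position (8+13) mod 26 = 21 -> V
  E (position 4) -> position (4+13) mod 26 = 17 -> R
  L (position 11) -> position (11+13) mod 26 = 24 -> Y
  D (position 3) -> position (3+13) mod 26 = 16 -> Q
Result: FUVRYQ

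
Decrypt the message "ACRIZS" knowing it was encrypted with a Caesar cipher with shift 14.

Step 1: Reverse the shift by subtracting 14 from each letter position.
  A (position 0) -> position (0-14) mod 26 = 12 -> M
  C (position 2) -> position (2-14) mod 26 = 14 -> O
  R (position 17) -> position (17-14) mod 26 = 3 -> D
  I (position 8) -> position (8-14) mod 26 = 20 -> U
  Z (position 25) -> position (25-14) mod 26 = 11 -> L
  S (position 18) -> position (18-14) mod 26 = 4 -> E
Decrypted message: MODULE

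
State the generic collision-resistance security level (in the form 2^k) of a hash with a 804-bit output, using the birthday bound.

Step 1: The birthday paradox gives collision probability ~50% after sqrt(2^n) = 2^(n/2) hashes.
Step 2: For 804-bit output: 2^(804/2) = 2^402.
Step 3: Approximately 2^402 hash computations needed.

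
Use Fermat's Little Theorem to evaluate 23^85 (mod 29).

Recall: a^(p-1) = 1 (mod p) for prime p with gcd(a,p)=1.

Step 1: Since 29 is prime, by Fermat's Little Theorem: 23^28 = 1 (mod 29).
Step 2: Reduce exponent: 85 mod 28 = 1.
Step 3: So 23^85 = 23^1 (mod 29).
Step 4: 23^1 mod 29 = 23.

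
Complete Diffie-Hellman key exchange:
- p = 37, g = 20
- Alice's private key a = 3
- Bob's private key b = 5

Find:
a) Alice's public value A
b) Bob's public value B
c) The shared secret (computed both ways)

Step 1: A = g^a mod p = 20^3 mod 37 = 8.
Step 2: B = g^b mod p = 20^5 mod 37 = 18.
Step 3: Alice computes s = B^a mod p = 18^3 mod 37 = 23.
Step 4: Bob computes s = A^b mod p = 8^5 mod 37 = 23.
Both sides agree: shared secret = 23.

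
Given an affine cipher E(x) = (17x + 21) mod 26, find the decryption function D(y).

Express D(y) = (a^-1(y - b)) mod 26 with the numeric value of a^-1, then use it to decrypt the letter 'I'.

Step 1: Find a^-1, the modular inverse of 17 mod 26.
Step 2: We need 17 * a^-1 = 1 (mod 26).
Step 3: 17 * 23 = 391 = 15 * 26 + 1, so a^-1 = 23.
Step 4: D(y) = 23(y - 21) mod 26.
Step 5: Apply to 'I' (y = 8): D(8) = 23 * (8 - 21) mod 26 = 23 * -13 mod 26 = 13 -> 'N'.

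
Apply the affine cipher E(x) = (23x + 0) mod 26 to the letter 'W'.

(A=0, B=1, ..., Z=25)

Step 1: Convert 'W' to number: x = 22.
Step 2: E(22) = (23 * 22 + 0) mod 26 = 506 mod 26 = 12.
Step 3: Convert 12 back to letter: M.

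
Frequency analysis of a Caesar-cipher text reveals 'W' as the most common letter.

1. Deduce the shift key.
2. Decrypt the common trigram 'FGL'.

Step 1: In English, 'E' is the most frequent letter (12.7%).
Step 2: The most frequent ciphertext letter is 'W' (position 22).
Step 3: Shift = (22 - 4) mod 26 = 18.
Step 4: Decrypt 'FGL' by shifting back 18:
  F -> N
  G -> O
  L -> T
Step 5: 'FGL' decrypts to 'NOT'.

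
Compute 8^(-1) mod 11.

Step 1: We need x such that 8 * x = 1 (mod 11).
Step 2: Using the extended Euclidean algorithm or trial:
  8 * 7 = 56 = 5 * 11 + 1.
Step 3: Since 56 mod 11 = 1, the inverse is x = 7.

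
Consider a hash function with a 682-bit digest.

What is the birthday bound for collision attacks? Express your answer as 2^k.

Step 1: The birthday paradox gives collision probability ~50% after sqrt(2^n) = 2^(n/2) hashes.
Step 2: For 682-bit output: 2^(682/2) = 2^341.
Step 3: Approximately 2^341 hash computations needed.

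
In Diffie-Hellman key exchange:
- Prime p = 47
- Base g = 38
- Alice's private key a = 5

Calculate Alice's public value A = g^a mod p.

Step 1: A = g^a mod p = 38^5 mod 47.
  38^1 mod 47 = 38
  38^2 mod 47 = (38 * 38) mod 47 = 34
  38^3 mod 47 = (34 * 38) mod 47 = 23
  38^4 mod 47 = (23 * 38) mod 47 = 28
  38^5 mod 47 = (28 * 38) mod 47 = 30
Result: A = 30.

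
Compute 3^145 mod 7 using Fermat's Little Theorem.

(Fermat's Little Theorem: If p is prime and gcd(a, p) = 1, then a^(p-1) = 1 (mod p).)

Step 1: Since 7 is prime, by Fermat's Little Theorem: 3^6 = 1 (mod 7).
Step 2: Reduce exponent: 145 mod 6 = 1.
Step 3: So 3^145 = 3^1 (mod 7).
Step 4: 3^1 mod 7 = 3.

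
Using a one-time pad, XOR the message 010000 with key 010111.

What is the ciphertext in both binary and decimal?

Step 1: Write out the XOR operation bit by bit:
  Message: 010000
  Key:     010111
  XOR:     000111
Step 2: Convert to decimal: 000111 = 7.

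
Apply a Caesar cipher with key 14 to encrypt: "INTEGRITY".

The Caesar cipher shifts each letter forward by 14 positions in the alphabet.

Step 1: For each letter, shift forward by 14 positions (mod 26).
  I (position 8) -> position (8+14) mod 26 = 22 -> W
  N (position 13) -> position (13+14) mod 26 = 1 -> B
  T (position 19) -> position (19+14) mod 26 = 7 -> H
  E (position 4) -> position (4+14) mod 26 = 18 -> S
  G (position 6) -> position (6+14) mod 26 = 20 -> U
  R (position 17) -> position (17+14) mod 26 = 5 -> F
  I (position 8) -> position (8+14) mod 26 = 22 -> W
  T (position 19) -> position (19+14) mod 26 = 7 -> H
  Y (position 24) -> position (24+14) mod 26 = 12 -> M
Result: WBHSUFWHM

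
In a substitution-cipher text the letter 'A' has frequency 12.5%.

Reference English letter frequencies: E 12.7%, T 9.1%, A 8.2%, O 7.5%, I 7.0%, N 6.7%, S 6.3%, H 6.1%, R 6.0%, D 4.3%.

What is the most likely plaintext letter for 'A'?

Step 1: The observed frequency is 12.5%.
Step 2: Compare with English frequencies:
  E: 12.7% (difference: 0.2%) <-- closest
  T: 9.1% (difference: 3.4%)
  A: 8.2% (difference: 4.3%)
  O: 7.5% (difference: 5.0%)
  I: 7.0% (difference: 5.5%)
  N: 6.7% (difference: 5.8%)
  S: 6.3% (difference: 6.2%)
  H: 6.1% (difference: 6.4%)
  R: 6.0% (difference: 6.5%)
  D: 4.3% (difference: 8.2%)
Step 3: 'A' most likely represents 'E' (frequency 12.7%).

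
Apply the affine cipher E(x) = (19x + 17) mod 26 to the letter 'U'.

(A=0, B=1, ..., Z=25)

Step 1: Convert 'U' to number: x = 20.
Step 2: E(20) = (19 * 20 + 17) mod 26 = 397 mod 26 = 7.
Step 3: Convert 7 back to letter: H.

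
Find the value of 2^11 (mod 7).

Step 1: Compute 2^11 mod 7 step by step, reducing modulo 7 at each step.
  2^1 mod 7 = 2
  2^2 mod 7 = (2 * 2) mod 7 = 4
  2^3 mod 7 = (4 * 2) mod 7 = 1
  2^4 mod 7 = (1 * 2) mod 7 = 2
  2^5 mod 7 = (2 * 2) mod 7 = 4
  2^6 mod 7 = (4 * 2) mod 7 = 1
  2^7 mod 7 = (1 * 2) mod 7 = 2
  2^8 mod 7 = (2 * 2) mod 7 = 4
  2^9 mod 7 = (4 * 2) mod 7 = 1
  2^10 mod 7 = (1 * 2) mod 7 = 2
  2^11 mod 7 = (2 * 2) mod 7 = 4
Step 2: Result = 4.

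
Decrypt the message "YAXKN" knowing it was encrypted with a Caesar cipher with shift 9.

Step 1: Reverse the shift by subtracting 9 from each letter position.
  Y (position 24) -> position (24-9) mod 26 = 15 -> P
  A (position 0) -> position (0-9) mod 26 = 17 -> R
  X (position 23) -> position (23-9) mod 26 = 14 -> O
  K (position 10) -> position (10-9) mod 26 = 1 -> B
  N (position 13) -> position (13-9) mod 26 = 4 -> E
Decrypted message: PROBE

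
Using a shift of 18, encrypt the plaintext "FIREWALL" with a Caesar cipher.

Step 1: For each letter, shift forward by 18 positions (mod 26).
  F (position 5) -> position (5+18) mod 26 = 23 -> X
  I (position 8) -> position (8+18) mod 26 = 0 -> A
  R (position 17) -> position (17+18) mod 26 = 9 -> J
  E (position 4) -> position (4+18) mod 26 = 22 -> W
  W (position 22) -> position (22+18) mod 26 = 14 -> O
  A (position 0) -> position (0+18) mod 26 = 18 -> S
  L (position 11) -> position (11+18) mod 26 = 3 -> D
  L (position 11) -> position (11+18) mod 26 = 3 -> D
Result: XAJWOSDD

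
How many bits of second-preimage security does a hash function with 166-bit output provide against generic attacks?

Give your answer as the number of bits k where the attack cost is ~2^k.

Step 1: The hash has a 166-bit output.
Step 2: Second-preimage resistance means: given a specific input x, it should be infeasible to find a different y with h(y) = h(x).
With a 166-bit output, a generic search for a second preimage costs about 2^166 evaluations (each trial matches the fixed target with probability 2^-166).
Step 3: Security level = 166 bits.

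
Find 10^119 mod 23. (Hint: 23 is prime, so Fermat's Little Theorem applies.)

Step 1: Since 23 is prime, by Fermat's Little Theorem: 10^22 = 1 (mod 23).
Step 2: Reduce exponent: 119 mod 22 = 9.
Step 3: So 10^119 = 10^9 (mod 23).
Step 4: 10^9 mod 23 = 20.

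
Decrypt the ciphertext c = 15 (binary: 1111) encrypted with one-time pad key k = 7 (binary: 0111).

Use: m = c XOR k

Step 1: XOR ciphertext with key:
  Ciphertext: 1111
  Key:        0111
  XOR:        1000
Step 2: Plaintext = 1000 = 8 in decimal.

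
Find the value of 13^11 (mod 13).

Step 1: Compute 13^11 mod 13 step by step, reducing modulo 13 at each step.
  13^1 mod 13 = 0
  13^2 mod 13 = (0 * 13) mod 13 = 0
  13^3 mod 13 = (0 * 13) mod 13 = 0
  13^4 mod 13 = (0 * 13) mod 13 = 0
  13^5 mod 13 = (0 * 13) mod 13 = 0
  13^6 mod 13 = (0 * 13) mod 13 = 0
  13^7 mod 13 = (0 * 13) mod 13 = 0
  13^8 mod 13 = (0 * 13) mod 13 = 0
  13^9 mod 13 = (0 * 13) mod 13 = 0
  13^10 mod 13 = (0 * 13) mod 13 = 0
  13^11 mod 13 = (0 * 13) mod 13 = 0
Step 2: Result = 0.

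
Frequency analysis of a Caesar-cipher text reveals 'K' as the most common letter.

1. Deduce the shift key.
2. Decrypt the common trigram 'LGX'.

Step 1: In English, 'E' is the most frequent letter (12.7%).
Step 2: The most frequent ciphertext letter is 'K' (position 10).
Step 3: Shift = (10 - 4) mod 26 = 6.
Step 4: Decrypt 'LGX' by shifting back 6:
  L -> F
  G -> A
  X -> R
Step 5: 'LGX' decrypts to 'FAR'.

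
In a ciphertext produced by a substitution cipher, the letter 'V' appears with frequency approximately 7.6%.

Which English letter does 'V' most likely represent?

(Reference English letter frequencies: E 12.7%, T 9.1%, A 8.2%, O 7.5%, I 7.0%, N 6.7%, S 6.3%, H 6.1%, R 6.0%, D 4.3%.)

Step 1: The observed frequency is 7.6%.
Step 2: Compare with English frequencies:
  E: 12.7% (difference: 5.1%)
  T: 9.1% (difference: 1.5%)
  A: 8.2% (difference: 0.6%)
  O: 7.5% (difference: 0.1%) <-- closest
  I: 7.0% (difference: 0.6%)
  N: 6.7% (difference: 0.9%)
  S: 6.3% (difference: 1.3%)
  H: 6.1% (difference: 1.5%)
  R: 6.0% (difference: 1.6%)
  D: 4.3% (difference: 3.3%)
Step 3: 'V' most likely represents 'O' (frequency 7.5%).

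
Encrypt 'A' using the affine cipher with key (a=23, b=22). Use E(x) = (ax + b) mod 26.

Step 1: Convert 'A' to number: x = 0.
Step 2: E(0) = (23 * 0 + 22) mod 26 = 22 mod 26 = 22.
Step 3: Convert 22 back to letter: W.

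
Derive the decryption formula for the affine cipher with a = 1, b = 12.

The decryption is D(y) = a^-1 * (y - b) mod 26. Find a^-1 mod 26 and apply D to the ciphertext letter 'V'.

Step 1: Find a^-1, the modular inverse of 1 mod 26.
Step 2: We need 1 * a^-1 = 1 (mod 26).
Step 3: 1 * 1 = 1 = 0 * 26 + 1, so a^-1 = 1.
Step 4: D(y) = 1(y - 12) mod 26.
Step 5: Apply to 'V' (y = 21): D(21) = 1 * (21 - 12) mod 26 = 1 * 9 mod 26 = 9 -> 'J'.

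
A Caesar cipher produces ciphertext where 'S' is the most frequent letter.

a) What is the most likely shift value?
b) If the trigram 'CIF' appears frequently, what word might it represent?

Step 1: In English, 'E' is the most frequent letter (12.7%).
Step 2: The most frequent ciphertext letter is 'S' (position 18).
Step 3: Shift = (18 - 4) mod 26 = 14.
Step 4: Decrypt 'CIF' by shifting back 14:
  C -> O
  I -> U
  F -> R
Step 5: 'CIF' decrypts to 'OUR'.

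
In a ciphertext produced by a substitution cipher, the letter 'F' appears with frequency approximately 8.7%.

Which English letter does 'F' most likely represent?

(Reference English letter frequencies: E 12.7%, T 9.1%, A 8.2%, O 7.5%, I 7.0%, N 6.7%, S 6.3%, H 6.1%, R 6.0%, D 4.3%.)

Step 1: The observed frequency is 8.7%.
Step 2: Compare with English frequencies:
  E: 12.7% (difference: 4.0%)
  T: 9.1% (difference: 0.4%) <-- closest
  A: 8.2% (difference: 0.5%)
  O: 7.5% (difference: 1.2%)
  I: 7.0% (difference: 1.7%)
  N: 6.7% (difference: 2.0%)
  S: 6.3% (difference: 2.4%)
  H: 6.1% (difference: 2.6%)
  R: 6.0% (difference: 2.7%)
  D: 4.3% (difference: 4.4%)
Step 3: 'F' most likely represents 'T' (frequency 9.1%).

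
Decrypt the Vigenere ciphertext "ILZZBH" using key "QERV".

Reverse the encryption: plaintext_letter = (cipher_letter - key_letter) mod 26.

Step 1: Extend key: QERVQE
Step 2: Decrypt each letter (c - k) mod 26:
  I(8) - Q(16) = (8-16) mod 26 = 18 = S
  L(11) - E(4) = (11-4) mod 26 = 7 = H
  Z(25) - R(17) = (25-17) mod 26 = 8 = I
  Z(25) - V(21) = (25-21) mod 26 = 4 = E
  B(1) - Q(16) = (1-16) mod 26 = 11 = L
  H(7) - E(4) = (7-4) mod 26 = 3 = D
Plaintext: SHIELD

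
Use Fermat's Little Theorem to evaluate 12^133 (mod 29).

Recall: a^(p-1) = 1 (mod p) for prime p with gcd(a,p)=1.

Step 1: Since 29 is prime, by Fermat's Little Theorem: 12^28 = 1 (mod 29).
Step 2: Reduce exponent: 133 mod 28 = 21.
Step 3: So 12^133 = 12^21 (mod 29).
Step 4: 12^21 mod 29 = 12.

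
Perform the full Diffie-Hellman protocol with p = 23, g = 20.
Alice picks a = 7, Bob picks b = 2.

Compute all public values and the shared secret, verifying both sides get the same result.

Step 1: A = g^a mod p = 20^7 mod 23 = 21.
Step 2: B = g^b mod p = 20^2 mod 23 = 9.
Step 3: Alice computes s = B^a mod p = 9^7 mod 23 = 4.
Step 4: Bob computes s = A^b mod p = 21^2 mod 23 = 4.
Both sides agree: shared secret = 4.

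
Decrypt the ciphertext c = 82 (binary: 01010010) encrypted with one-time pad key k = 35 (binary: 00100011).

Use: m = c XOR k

Step 1: XOR ciphertext with key:
  Ciphertext: 01010010
  Key:        00100011
  XOR:        01110001
Step 2: Plaintext = 01110001 = 113 in decimal.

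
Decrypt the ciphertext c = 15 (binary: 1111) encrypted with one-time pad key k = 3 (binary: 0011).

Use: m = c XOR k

Step 1: XOR ciphertext with key:
  Ciphertext: 1111
  Key:        0011
  XOR:        1100
Step 2: Plaintext = 1100 = 12 in decimal.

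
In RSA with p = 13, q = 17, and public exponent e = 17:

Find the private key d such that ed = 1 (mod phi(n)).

Step 1: n = 13 * 17 = 221.
Step 2: phi(n) = 12 * 16 = 192.
Step 3: Find d such that 17 * d = 1 (mod 192).
Step 4: d = 17^(-1) mod 192 = 113.
Verification: 17 * 113 = 1921 = 10 * 192 + 1.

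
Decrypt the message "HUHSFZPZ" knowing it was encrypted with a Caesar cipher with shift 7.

Step 1: Reverse the shift by subtracting 7 from each letter position.
  H (position 7) -> position (7-7) mod 26 = 0 -> A
  U (position 20) -> position (20-7) mod 26 = 13 -> N
  H (position 7) -> position (7-7) mod 26 = 0 -> A
  S (position 18) -> position (18-7) mod 26 = 11 -> L
  F (position 5) -> position (5-7) mod 26 = 24 -> Y
  Z (position 25) -> position (25-7) mod 26 = 18 -> S
  P (position 15) -> position (15-7) mod 26 = 8 -> I
  Z (position 25) -> position (25-7) mod 26 = 18 -> S
Decrypted message: ANALYSIS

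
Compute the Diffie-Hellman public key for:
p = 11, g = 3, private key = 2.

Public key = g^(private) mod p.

Step 1: A = g^a mod p = 3^2 mod 11.
  3^1 mod 11 = 3
  3^2 mod 11 = (3 * 3) mod 11 = 9
Result: A = 9.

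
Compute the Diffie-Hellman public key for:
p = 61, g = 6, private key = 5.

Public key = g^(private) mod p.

Step 1: A = g^a mod p = 6^5 mod 61.
  6^1 mod 61 = 6
  6^2 mod 61 = (6 * 6) mod 61 = 36
  6^3 mod 61 = (36 * 6) mod 61 = 33
  6^4 mod 61 = (33 * 6) mod 61 = 15
  6^5 mod 61 = (15 * 6) mod 61 = 29
Result: A = 29.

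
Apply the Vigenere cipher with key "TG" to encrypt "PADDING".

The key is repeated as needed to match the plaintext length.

Step 1: Repeat key to match plaintext length:
  Plaintext: PADDING
  Key:       TGTGTGT
Step 2: Encrypt each letter:
  P(15) + T(19) = (15+19) mod 26 = 8 = I
  A(0) + G(6) = (0+6) mod 26 = 6 = G
  D(3) + T(19) = (3+19) mod 26 = 22 = W
  D(3) + G(6) = (3+6) mod 26 = 9 = J
  I(8) + T(19) = (8+19) mod 26 = 1 = B
  N(13) + G(6) = (13+6) mod 26 = 19 = T
  G(6) + T(19) = (6+19) mod 26 = 25 = Z
Ciphertext: IGWJBTZ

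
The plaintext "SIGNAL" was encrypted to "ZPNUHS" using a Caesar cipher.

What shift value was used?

Step 1: Compare first letters: S (position 18) -> Z (position 25).
Step 2: Shift = (25 - 18) mod 26 = 7.
The shift value is 7.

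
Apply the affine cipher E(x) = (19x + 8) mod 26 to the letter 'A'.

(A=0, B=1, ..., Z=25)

Step 1: Convert 'A' to number: x = 0.
Step 2: E(0) = (19 * 0 + 8) mod 26 = 8 mod 26 = 8.
Step 3: Convert 8 back to letter: I.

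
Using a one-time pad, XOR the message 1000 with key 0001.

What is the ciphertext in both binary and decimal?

Step 1: Write out the XOR operation bit by bit:
  Message: 1000
  Key:     0001
  XOR:     1001
Step 2: Convert to decimal: 1001 = 9.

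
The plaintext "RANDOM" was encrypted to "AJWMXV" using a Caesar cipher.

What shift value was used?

Step 1: Compare first letters: R (position 17) -> A (position 0).
Step 2: Shift = (0 - 17) mod 26 = 9.
The shift value is 9.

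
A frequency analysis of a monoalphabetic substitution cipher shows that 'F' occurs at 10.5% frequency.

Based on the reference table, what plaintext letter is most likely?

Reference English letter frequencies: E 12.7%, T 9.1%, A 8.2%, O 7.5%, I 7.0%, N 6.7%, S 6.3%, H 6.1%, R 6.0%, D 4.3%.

Step 1: The observed frequency is 10.5%.
Step 2: Compare with English frequencies:
  E: 12.7% (difference: 2.2%)
  T: 9.1% (difference: 1.4%) <-- closest
  A: 8.2% (difference: 2.3%)
  O: 7.5% (difference: 3.0%)
  I: 7.0% (difference: 3.5%)
  N: 6.7% (difference: 3.8%)
  S: 6.3% (difference: 4.2%)
  H: 6.1% (difference: 4.4%)
  R: 6.0% (difference: 4.5%)
  D: 4.3% (difference: 6.2%)
Step 3: 'F' most likely represents 'T' (frequency 9.1%).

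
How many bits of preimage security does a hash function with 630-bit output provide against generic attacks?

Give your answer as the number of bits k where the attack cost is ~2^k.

Step 1: The hash has a 630-bit output.
Step 2: Preimage resistance means: given a digest h(x), it should be infeasible to find any input that hashes to it.
With a 630-bit output there are 2^630 possible digests, so a generic brute-force preimage search costs about 2^630 evaluations.
Step 3: Security level = 630 bits.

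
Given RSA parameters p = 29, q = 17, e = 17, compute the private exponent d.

Step 1: n = 29 * 17 = 493.
Step 2: phi(n) = 28 * 16 = 448.
Step 3: Find d such that 17 * d = 1 (mod 448).
Step 4: d = 17^(-1) mod 448 = 369.
Verification: 17 * 369 = 6273 = 14 * 448 + 1.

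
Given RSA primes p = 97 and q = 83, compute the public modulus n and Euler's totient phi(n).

Step 1: n = p * q = 97 * 83 = 8051.
Step 2: phi(n) = (p-1)(q-1) = 96 * 82 = 7872.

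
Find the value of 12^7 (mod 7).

Step 1: Compute 12^7 mod 7 step by step, reducing modulo 7 at each step.
  12^1 mod 7 = 5
  12^2 mod 7 = (5 * 12) mod 7 = 4
  12^3 mod 7 = (4 * 12) mod 7 = 6
  12^4 mod 7 = (6 * 12) mod 7 = 2
  12^5 mod 7 = (2 * 12) mod 7 = 3
  12^6 mod 7 = (3 * 12) mod 7 = 1
  12^7 mod 7 = (1 * 12) mod 7 = 5
Step 2: Result = 5.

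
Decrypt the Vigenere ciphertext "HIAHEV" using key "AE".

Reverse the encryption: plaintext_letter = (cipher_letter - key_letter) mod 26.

Step 1: Extend key: AEAEAE
Step 2: Decrypt each letter (c - k) mod 26:
  H(7) - A(0) = (7-0) mod 26 = 7 = H
  I(8) - E(4) = (8-4) mod 26 = 4 = E
  A(0) - A(0) = (0-0) mod 26 = 0 = A
  H(7) - E(4) = (7-4) mod 26 = 3 = D
  E(4) - A(0) = (4-0) mod 26 = 4 = E
  V(21) - E(4) = (21-4) mod 26 = 17 = R
Plaintext: HEADER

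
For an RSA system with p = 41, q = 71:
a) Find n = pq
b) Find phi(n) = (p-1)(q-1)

Step 1: n = p * q = 41 * 71 = 2911.
Step 2: phi(n) = (p-1)(q-1) = 40 * 70 = 2800.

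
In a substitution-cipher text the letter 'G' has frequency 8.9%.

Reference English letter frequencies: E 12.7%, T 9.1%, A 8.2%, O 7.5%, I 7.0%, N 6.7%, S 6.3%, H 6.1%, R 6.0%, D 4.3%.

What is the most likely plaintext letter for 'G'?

Step 1: The observed frequency is 8.9%.
Step 2: Compare with English frequencies:
  E: 12.7% (difference: 3.8%)
  T: 9.1% (difference: 0.2%) <-- closest
  A: 8.2% (difference: 0.7%)
  O: 7.5% (difference: 1.4%)
  I: 7.0% (difference: 1.9%)
  N: 6.7% (difference: 2.2%)
  S: 6.3% (difference: 2.6%)
  H: 6.1% (difference: 2.8%)
  R: 6.0% (difference: 2.9%)
  D: 4.3% (difference: 4.6%)
Step 3: 'G' most likely represents 'T' (frequency 9.1%).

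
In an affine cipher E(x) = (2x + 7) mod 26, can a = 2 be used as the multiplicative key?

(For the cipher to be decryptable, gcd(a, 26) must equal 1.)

Step 1: Compute gcd(2, 26).
Step 2: gcd(2, 26) = 2.
Since gcd = 2 != 1, 2 shares a common factor with 26, so it cannot be used.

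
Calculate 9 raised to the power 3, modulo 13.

Step 1: Compute 9^3 mod 13 step by step, reducing modulo 13 at each step.
  9^1 mod 13 = 9
  9^2 mod 13 = (9 * 9) mod 13 = 3
  9^3 mod 13 = (3 * 9) mod 13 = 1
Step 2: Result = 1.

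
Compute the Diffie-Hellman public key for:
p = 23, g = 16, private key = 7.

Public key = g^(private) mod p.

Step 1: A = g^a mod p = 16^7 mod 23.
  16^1 mod 23 = 16
  16^2 mod 23 = (16 * 16) mod 23 = 3
  16^3 mod 23 = (3 * 16) mod 23 = 2
  16^4 mod 23 = (2 * 16) mod 23 = 9
  16^5 mod 23 = (9 * 16) mod 23 = 6
  16^6 mod 23 = (6 * 16) mod 23 = 4
  16^7 mod 23 = (4 * 16) mod 23 = 18
Result: A = 18.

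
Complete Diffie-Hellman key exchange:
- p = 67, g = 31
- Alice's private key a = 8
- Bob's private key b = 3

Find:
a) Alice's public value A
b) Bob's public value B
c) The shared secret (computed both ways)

Step 1: A = g^a mod p = 31^8 mod 67 = 49.
Step 2: B = g^b mod p = 31^3 mod 67 = 43.
Step 3: Alice computes s = B^a mod p = 43^8 mod 67 = 64.
Step 4: Bob computes s = A^b mod p = 49^3 mod 67 = 64.
Both sides agree: shared secret = 64.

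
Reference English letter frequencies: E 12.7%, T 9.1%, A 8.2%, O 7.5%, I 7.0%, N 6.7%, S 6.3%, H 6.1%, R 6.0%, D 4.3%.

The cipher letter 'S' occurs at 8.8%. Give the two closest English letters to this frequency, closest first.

Step 1: Observed frequency of 'S' is 8.8%.
Step 2: Compute distances to each reference frequency and sort:
  T (9.1%): difference = 0.3% <-- BEST
  A (8.2%): difference = 0.6% <-- RUNNER-UP
  O (7.5%): difference = 1.3%
  I (7.0%): difference = 1.8%
  N (6.7%): difference = 2.1%
Step 3: Most likely is 'T' (9.1%, diff 0.3%); second most likely is 'A' (8.2%, diff 0.6%).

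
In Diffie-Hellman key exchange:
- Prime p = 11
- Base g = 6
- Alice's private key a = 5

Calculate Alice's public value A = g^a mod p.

Step 1: A = g^a mod p = 6^5 mod 11.
  6^1 mod 11 = 6
  6^2 mod 11 = (6 * 6) mod 11 = 3
  6^3 mod 11 = (3 * 6) mod 11 = 7
  6^4 mod 11 = (7 * 6) mod 11 = 9
  6^5 mod 11 = (9 * 6) mod 11 = 10
Result: A = 10.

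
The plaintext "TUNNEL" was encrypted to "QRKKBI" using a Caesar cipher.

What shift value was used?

Step 1: Compare first letters: T (position 19) -> Q (position 16).
Step 2: Shift = (16 - 19) mod 26 = 23.
The shift value is 23.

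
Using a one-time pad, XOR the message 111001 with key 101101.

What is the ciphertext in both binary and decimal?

Step 1: Write out the XOR operation bit by bit:
  Message: 111001
  Key:     101101
  XOR:     010100
Step 2: Convert to decimal: 010100 = 20.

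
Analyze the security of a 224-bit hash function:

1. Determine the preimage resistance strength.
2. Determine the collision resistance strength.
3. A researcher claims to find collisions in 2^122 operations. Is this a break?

Step 1: Preimage resistance requires brute-force of 2^224 operations.
Step 2: Collision resistance (birthday bound) = 2^(224/2) = 2^112.
Step 3: The claimed attack costs 2^122 operations.
Step 4: Since 2^122 >= 2^112, the claimed attack is no faster than the generic birthday attack, so this does not break collision resistance.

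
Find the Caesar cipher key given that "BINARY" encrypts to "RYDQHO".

Step 1: Compare first letters: B (position 1) -> R (position 17).
Step 2: Shift = (17 - 1) mod 26 = 16.
The shift value is 16.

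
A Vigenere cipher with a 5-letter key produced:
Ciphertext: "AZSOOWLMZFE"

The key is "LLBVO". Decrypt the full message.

Step 1: Key 'LLBVO' has length 5. Extended key: LLBVOLLBVOL
Step 2: Decrypt each position:
  A(0) - L(11) = 15 = P
  Z(25) - L(11) = 14 = O
  S(18) - B(1) = 17 = R
  O(14) - V(21) = 19 = T
  O(14) - O(14) = 0 = A
  W(22) - L(11) = 11 = L
  L(11) - L(11) = 0 = A
  M(12) - B(1) = 11 = L
  Z(25) - V(21) = 4 = E
  F(5) - O(14) = 17 = R
  E(4) - L(11) = 19 = T
Plaintext: PORTALALERT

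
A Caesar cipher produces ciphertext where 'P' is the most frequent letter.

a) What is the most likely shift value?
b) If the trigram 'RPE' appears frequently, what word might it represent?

Step 1: In English, 'E' is the most frequent letter (12.7%).
Step 2: The most frequent ciphertext letter is 'P' (position 15).
Step 3: Shift = (15 - 4) mod 26 = 11.
Step 4: Decrypt 'RPE' by shifting back 11:
  R -> G
  P -> E
  E -> T
Step 5: 'RPE' decrypts to 'GET'.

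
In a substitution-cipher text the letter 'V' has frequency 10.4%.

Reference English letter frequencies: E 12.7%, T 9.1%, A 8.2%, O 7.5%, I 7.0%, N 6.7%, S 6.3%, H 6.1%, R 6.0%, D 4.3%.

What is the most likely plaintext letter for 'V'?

Step 1: The observed frequency is 10.4%.
Step 2: Compare with English frequencies:
  E: 12.7% (difference: 2.3%)
  T: 9.1% (difference: 1.3%) <-- closest
  A: 8.2% (difference: 2.2%)
  O: 7.5% (difference: 2.9%)
  I: 7.0% (difference: 3.4%)
  N: 6.7% (difference: 3.7%)
  S: 6.3% (difference: 4.1%)
  H: 6.1% (difference: 4.3%)
  R: 6.0% (difference: 4.4%)
  D: 4.3% (difference: 6.1%)
Step 3: 'V' most likely represents 'T' (frequency 9.1%).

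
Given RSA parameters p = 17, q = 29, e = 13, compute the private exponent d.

Step 1: n = 17 * 29 = 493.
Step 2: phi(n) = 16 * 28 = 448.
Step 3: Find d such that 13 * d = 1 (mod 448).
Step 4: d = 13^(-1) mod 448 = 69.
Verification: 13 * 69 = 897 = 2 * 448 + 1.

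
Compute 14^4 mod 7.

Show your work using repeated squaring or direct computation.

Step 1: Compute 14^4 mod 7 step by step, reducing modulo 7 at each step.
  14^1 mod 7 = 0
  14^2 mod 7 = (0 * 14) mod 7 = 0
  14^3 mod 7 = (0 * 14) mod 7 = 0
  14^4 mod 7 = (0 * 14) mod 7 = 0
Step 2: Result = 0.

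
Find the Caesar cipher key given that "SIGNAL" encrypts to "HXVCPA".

Step 1: Compare first letters: S (position 18) -> H (position 7).
Step 2: Shift = (7 - 18) mod 26 = 15.
The shift value is 15.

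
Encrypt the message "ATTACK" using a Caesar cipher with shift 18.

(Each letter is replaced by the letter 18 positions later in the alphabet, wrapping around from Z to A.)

Step 1: For each letter, shift forward by 18 positions (mod 26).
  A (position 0) -> position (0+18) mod 26 = 18 -> S
  T (position 19) -> position (19+18) mod 26 = 11 -> L
  T (position 19) -> position (19+18) mod 26 = 11 -> L
  A (position 0) -> position (0+18) mod 26 = 18 -> S
  C (position 2) -> position (2+18) mod 26 = 20 -> U
  K (position 10) -> position (10+18) mod 26 = 2 -> C
Result: SLLSUC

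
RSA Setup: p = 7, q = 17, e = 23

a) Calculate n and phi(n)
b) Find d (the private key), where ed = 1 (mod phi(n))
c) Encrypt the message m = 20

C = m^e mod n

Step 1: n = 7 * 17 = 119.
Step 2: phi(n) = (7-1)(17-1) = 6 * 16 = 96.
Step 3: Find d = 23^(-1) mod 96 = 71.
  Verify: 23 * 71 = 1633 = 1 (mod 96).
Step 4: C = 20^23 mod 119 = 62.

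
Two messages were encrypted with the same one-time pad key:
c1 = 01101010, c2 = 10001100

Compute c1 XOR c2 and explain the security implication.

Step 1: c1 XOR c2 = (m1 XOR k) XOR (m2 XOR k).
Step 2: By XOR associativity/commutativity: = m1 XOR m2 XOR k XOR k = m1 XOR m2.
Step 3: 01101010 XOR 10001100 = 11100110 = 230.
Step 4: The key cancels out! An attacker learns m1 XOR m2 = 230, revealing the relationship between plaintexts.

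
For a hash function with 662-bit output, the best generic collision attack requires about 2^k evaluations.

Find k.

Step 1: The hash has a 662-bit output.
Step 2: Collision resistance means it should be infeasible to find any x != y with h(x) = h(y).
By the birthday bound, a generic collision search succeeds after about sqrt(2^662) = 2^(662/2) = 2^331 evaluations.
Step 3: Security level = 331 bits.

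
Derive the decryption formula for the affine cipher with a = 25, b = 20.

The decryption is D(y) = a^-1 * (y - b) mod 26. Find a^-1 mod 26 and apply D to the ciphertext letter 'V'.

Step 1: Find a^-1, the modular inverse of 25 mod 26.
Step 2: We need 25 * a^-1 = 1 (mod 26).
Step 3: 25 * 25 = 625 = 24 * 26 + 1, so a^-1 = 25.
Step 4: D(y) = 25(y - 20) mod 26.
Step 5: Apply to 'V' (y = 21): D(21) = 25 * (21 - 20) mod 26 = 25 * 1 mod 26 = 25 -> 'Z'.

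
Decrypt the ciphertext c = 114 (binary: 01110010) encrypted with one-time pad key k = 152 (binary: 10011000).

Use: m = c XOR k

Step 1: XOR ciphertext with key:
  Ciphertext: 01110010
  Key:        10011000
  XOR:        11101010
Step 2: Plaintext = 11101010 = 234 in decimal.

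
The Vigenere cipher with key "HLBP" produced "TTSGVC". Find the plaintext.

Step 1: Extend key: HLBPHL
Step 2: Decrypt each letter (c - k) mod 26:
  T(19) - H(7) = (19-7) mod 26 = 12 = M
  T(19) - L(11) = (19-11) mod 26 = 8 = I
  S(18) - B(1) = (18-1) mod 26 = 17 = R
  G(6) - P(15) = (6-15) mod 26 = 17 = R
  V(21) - H(7) = (21-7) mod 26 = 14 = O
  C(2) - L(11) = (2-11) mod 26 = 17 = R
Plaintext: MIRROR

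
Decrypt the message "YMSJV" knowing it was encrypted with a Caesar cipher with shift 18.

Step 1: Reverse the shift by subtracting 18 from each letter position.
  Y (position 24) -> position (24-18) mod 26 = 6 -> G
  M (position 12) -> position (12-18) mod 26 = 20 -> U
  S (position 18) -> position (18-18) mod 26 = 0 -> A
  J (position 9) -> position (9-18) mod 26 = 17 -> R
  V (position 21) -> position (21-18) mod 26 = 3 -> D
Decrypted message: GUARD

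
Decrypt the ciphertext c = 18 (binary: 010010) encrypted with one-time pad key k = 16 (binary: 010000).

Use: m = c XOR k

Step 1: XOR ciphertext with key:
  Ciphertext: 010010
  Key:        010000
  XOR:        000010
Step 2: Plaintext = 000010 = 2 in decimal.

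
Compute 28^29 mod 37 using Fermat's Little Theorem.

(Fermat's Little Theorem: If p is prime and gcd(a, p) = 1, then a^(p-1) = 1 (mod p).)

Step 1: Since 37 is prime, by Fermat's Little Theorem: 28^36 = 1 (mod 37).
Step 2: Reduce exponent: 29 mod 36 = 29.
Step 3: So 28^29 = 28^29 (mod 37).
Step 4: 28^29 mod 37 = 30.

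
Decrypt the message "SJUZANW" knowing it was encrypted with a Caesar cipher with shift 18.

Step 1: Reverse the shift by subtracting 18 from each letter position.
  S (position 18) -> position (18-18) mod 26 = 0 -> A
  J (position 9) -> position (9-18) mod 26 = 17 -> R
  U (position 20) -> position (20-18) mod 26 = 2 -> C
  Z (position 25) -> position (25-18) mod 26 = 7 -> H
  A (position 0) -> position (0-18) mod 26 = 8 -> I
  N (position 13) -> position (13-18) mod 26 = 21 -> V
  W (position 22) -> position (22-18) mod 26 = 4 -> E
Decrypted message: ARCHIVE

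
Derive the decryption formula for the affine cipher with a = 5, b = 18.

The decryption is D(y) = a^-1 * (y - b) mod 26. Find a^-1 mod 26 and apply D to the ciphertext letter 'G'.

Step 1: Find a^-1, the modular inverse of 5 mod 26.
Step 2: We need 5 * a^-1 = 1 (mod 26).
Step 3: 5 * 21 = 105 = 4 * 26 + 1, so a^-1 = 21.
Step 4: D(y) = 21(y - 18) mod 26.
Step 5: Apply to 'G' (y = 6): D(6) = 21 * (6 - 18) mod 26 = 21 * -12 mod 26 = 8 -> 'I'.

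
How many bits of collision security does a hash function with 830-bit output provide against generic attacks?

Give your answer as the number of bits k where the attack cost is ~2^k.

Step 1: The hash has a 830-bit output.
Step 2: Collision resistance means it should be infeasible to find any x != y with h(x) = h(y).
By the birthday bound, a generic collision search succeeds after about sqrt(2^830) = 2^(830/2) = 2^415 evaluations.
Step 3: Security level = 415 bits.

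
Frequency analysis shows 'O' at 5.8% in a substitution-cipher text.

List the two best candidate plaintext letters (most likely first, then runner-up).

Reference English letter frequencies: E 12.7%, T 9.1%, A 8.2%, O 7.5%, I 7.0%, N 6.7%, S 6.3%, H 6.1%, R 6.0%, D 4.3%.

Step 1: Observed frequency of 'O' is 5.8%.
Step 2: Compute distances to each reference frequency and sort:
  R (6.0%): difference = 0.2% <-- BEST
  H (6.1%): difference = 0.3% <-- RUNNER-UP
  S (6.3%): difference = 0.5%
  N (6.7%): difference = 0.9%
  I (7.0%): difference = 1.2%
Step 3: Most likely is 'R' (6.0%, diff 0.2%); second most likely is 'H' (6.1%, diff 0.3%).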